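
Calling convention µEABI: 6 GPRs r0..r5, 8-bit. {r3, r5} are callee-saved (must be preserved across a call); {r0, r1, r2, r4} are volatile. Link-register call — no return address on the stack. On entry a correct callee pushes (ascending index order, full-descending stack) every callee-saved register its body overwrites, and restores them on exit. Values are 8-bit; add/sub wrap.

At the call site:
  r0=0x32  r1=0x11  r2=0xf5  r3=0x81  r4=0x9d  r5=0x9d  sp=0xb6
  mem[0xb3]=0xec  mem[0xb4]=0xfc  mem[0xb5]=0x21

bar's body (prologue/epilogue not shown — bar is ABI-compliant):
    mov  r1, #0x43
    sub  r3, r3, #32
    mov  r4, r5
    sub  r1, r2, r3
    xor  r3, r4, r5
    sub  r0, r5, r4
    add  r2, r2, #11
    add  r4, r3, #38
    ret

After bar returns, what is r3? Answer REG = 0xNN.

prologue: push r3 → mem[0xb5]=0x81, sp=0xb5
body[0] mov  r1, #0x43 → r1=0x43
body[1] sub  r3, r3, #32 → r3=0x61
body[2] mov  r4, r5 → r4=0x9d
body[3] sub  r1, r2, r3 → r1=0x94
body[4] xor  r3, r4, r5 → r3=0x00
body[5] sub  r0, r5, r4 → r0=0x00
body[6] add  r2, r2, #11 → r2=0x00
body[7] add  r4, r3, #38 → r4=0x26
epilogue: pop r3=0x81, sp=0xb6
r3 is callee-saved → restored

REG = 0x81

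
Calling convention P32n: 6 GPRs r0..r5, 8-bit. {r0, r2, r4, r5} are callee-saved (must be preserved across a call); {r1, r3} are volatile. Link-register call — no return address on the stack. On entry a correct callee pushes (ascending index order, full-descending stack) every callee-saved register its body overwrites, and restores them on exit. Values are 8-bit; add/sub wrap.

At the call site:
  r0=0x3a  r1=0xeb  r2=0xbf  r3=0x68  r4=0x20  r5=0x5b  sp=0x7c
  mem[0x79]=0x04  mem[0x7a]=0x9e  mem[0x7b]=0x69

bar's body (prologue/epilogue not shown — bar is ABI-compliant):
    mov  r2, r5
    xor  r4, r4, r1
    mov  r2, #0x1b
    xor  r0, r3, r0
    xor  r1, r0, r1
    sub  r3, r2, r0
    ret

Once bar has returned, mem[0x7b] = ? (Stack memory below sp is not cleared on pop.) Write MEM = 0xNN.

prologue: push r0 -> mem[0x7b]=0x3a, sp=0x7b
prologue: push r2 -> mem[0x7a]=0xbf, sp=0x7a
prologue: push r4 -> mem[0x79]=0x20, sp=0x79
body[0] mov  r2, r5 -> r2=0x5b
body[1] xor  r4, r4, r1 -> r4=0xcb
body[2] mov  r2, #0x1b -> r2=0x1b
body[3] xor  r0, r3, r0 -> r0=0x52
body[4] xor  r1, r0, r1 -> r1=0xb9
body[5] sub  r3, r2, r0 -> r3=0xc9
epilogue: pop r4=0x20, sp=0x7a
epilogue: pop r2=0xbf, sp=0x7b
epilogue: pop r0=0x3a, sp=0x7c
prologue pushed ['r0', 'r2', 'r4'] at ['0x7b', '0x7a', '0x79']

MEM = 0x3a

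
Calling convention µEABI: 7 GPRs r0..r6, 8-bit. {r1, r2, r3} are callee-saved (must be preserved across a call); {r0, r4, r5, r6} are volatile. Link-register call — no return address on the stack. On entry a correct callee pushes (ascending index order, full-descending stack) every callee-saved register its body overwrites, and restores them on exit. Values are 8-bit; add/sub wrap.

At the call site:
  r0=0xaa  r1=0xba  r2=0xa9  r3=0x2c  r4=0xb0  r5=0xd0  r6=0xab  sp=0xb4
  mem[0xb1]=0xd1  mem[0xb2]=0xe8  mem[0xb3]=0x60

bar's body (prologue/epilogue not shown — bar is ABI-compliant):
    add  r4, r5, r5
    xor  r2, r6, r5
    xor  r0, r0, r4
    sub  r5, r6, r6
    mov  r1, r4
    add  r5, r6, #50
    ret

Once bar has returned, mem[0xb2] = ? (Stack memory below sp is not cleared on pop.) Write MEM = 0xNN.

prologue: push r1 -> mem[0xb3]=0xba, sp=0xb3
prologue: push r2 -> mem[0xb2]=0xa9, sp=0xb2
body[0] add  r4, r5, r5 -> r4=0xa0
body[1] xor  r2, r6, r5 -> r2=0x7b
body[2] xor  r0, r0, r4 -> r0=0x0a
body[3] sub  r5, r6, r6 -> r5=0x00
body[4] mov  r1, r4 -> r1=0xa0
body[5] add  r5, r6, #50 -> r5=0xdd
epilogue: pop r2=0xa9, sp=0xb3
epilogue: pop r1=0xba, sp=0xb4
prologue pushed ['r1', 'r2'] at ['0xb3', '0xb2']

MEM = 0xa9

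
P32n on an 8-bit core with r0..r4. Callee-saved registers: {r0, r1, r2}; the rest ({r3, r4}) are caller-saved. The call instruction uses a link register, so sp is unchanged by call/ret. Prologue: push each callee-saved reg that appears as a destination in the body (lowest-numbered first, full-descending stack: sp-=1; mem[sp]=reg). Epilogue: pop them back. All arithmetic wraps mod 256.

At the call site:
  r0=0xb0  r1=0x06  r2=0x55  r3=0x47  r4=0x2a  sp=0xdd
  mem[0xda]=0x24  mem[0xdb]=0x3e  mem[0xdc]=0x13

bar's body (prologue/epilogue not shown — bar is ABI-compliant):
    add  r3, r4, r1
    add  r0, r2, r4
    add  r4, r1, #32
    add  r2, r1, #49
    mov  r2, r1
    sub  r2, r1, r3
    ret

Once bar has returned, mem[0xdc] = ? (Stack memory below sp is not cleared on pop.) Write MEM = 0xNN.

MEM = 0xb0

prologue: push r0 → mem[0xdc]=0xb0, sp=0xdc
prologue: push r2 → mem[0xdb]=0x55, sp=0xdb
body[0] add  r3, r4, r1 → r3=0x30
body[1] add  r0, r2, r4 → r0=0x7f
body[2] add  r4, r1, #32 → r4=0x26
body[3] add  r2, r1, #49 → r2=0x37
body[4] mov  r2, r1 → r2=0x06
body[5] sub  r2, r1, r3 → r2=0xd6
epilogue: pop r2=0x55, sp=0xdc
epilogue: pop r0=0xb0, sp=0xdd
prologue pushed ['r0', 'r2'] at ['0xdc', '0xdb']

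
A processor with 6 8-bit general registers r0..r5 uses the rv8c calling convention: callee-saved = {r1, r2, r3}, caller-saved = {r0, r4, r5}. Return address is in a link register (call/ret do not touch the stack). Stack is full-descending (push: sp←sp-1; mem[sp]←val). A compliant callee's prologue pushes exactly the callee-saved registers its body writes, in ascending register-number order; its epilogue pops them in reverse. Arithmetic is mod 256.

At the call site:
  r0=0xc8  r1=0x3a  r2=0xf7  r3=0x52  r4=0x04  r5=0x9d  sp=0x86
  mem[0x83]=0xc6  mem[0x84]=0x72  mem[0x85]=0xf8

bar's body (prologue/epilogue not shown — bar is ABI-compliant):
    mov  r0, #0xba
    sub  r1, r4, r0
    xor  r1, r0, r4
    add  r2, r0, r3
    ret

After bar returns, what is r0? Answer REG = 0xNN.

REG = 0xba

prologue: push r1 → mem[0x85]=0x3a, sp=0x85
prologue: push r2 → mem[0x84]=0xf7, sp=0x84
body[0] mov  r0, #0xba → r0=0xba
body[1] sub  r1, r4, r0 → r1=0x4a
body[2] xor  r1, r0, r4 → r1=0xbe
body[3] add  r2, r0, r3 → r2=0x0c
epilogue: pop r2=0xf7, sp=0x85
epilogue: pop r1=0x3a, sp=0x86
r0 is caller-saved → body value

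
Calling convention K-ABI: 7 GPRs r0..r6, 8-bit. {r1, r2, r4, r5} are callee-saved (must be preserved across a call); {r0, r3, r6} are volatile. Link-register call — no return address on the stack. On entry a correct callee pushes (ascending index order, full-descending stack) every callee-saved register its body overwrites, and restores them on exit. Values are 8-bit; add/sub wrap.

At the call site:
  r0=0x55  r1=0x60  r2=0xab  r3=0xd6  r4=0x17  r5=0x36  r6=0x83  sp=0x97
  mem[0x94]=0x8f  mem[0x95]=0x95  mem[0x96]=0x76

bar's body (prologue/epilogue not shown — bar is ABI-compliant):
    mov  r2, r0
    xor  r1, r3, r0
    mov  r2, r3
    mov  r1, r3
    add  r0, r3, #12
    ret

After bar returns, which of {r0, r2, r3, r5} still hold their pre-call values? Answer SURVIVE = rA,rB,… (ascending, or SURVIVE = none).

SURVIVE = r2,r3,r5

prologue: push r1 → mem[0x96]=0x60, sp=0x96
prologue: push r2 → mem[0x95]=0xab, sp=0x95
body[0] mov  r2, r0 → r2=0x55
body[1] xor  r1, r3, r0 → r1=0x83
body[2] mov  r2, r3 → r2=0xd6
body[3] mov  r1, r3 → r1=0xd6
body[4] add  r0, r3, #12 → r0=0xe2
epilogue: pop r2=0xab, sp=0x96
epilogue: pop r1=0x60, sp=0x97
r0: caller-saved, written=True
r2: callee-saved, written=True
r3: caller-saved, written=False
r5: callee-saved, written=False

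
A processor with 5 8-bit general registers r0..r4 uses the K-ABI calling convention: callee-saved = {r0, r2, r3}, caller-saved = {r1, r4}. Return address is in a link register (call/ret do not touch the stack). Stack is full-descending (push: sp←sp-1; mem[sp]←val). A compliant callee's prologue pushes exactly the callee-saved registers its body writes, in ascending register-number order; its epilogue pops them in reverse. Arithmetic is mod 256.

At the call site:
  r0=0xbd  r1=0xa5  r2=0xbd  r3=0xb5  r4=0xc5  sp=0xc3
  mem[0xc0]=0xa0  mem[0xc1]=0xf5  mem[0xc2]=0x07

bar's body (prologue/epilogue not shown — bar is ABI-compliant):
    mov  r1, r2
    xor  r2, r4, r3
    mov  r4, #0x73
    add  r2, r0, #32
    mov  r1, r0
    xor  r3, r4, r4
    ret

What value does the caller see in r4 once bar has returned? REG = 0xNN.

prologue: push r2 -> mem[0xc2]=0xbd, sp=0xc2
prologue: push r3 -> mem[0xc1]=0xb5, sp=0xc1
body[0] mov  r1, r2 -> r1=0xbd
body[1] xor  r2, r4, r3 -> r2=0x70
body[2] mov  r4, #0x73 -> r4=0x73
body[3] add  r2, r0, #32 -> r2=0xdd
body[4] mov  r1, r0 -> r1=0xbd
body[5] xor  r3, r4, r4 -> r3=0x00
epilogue: pop r3=0xb5, sp=0xc2
epilogue: pop r2=0xbd, sp=0xc3
r4 is caller-saved -> body value

REG = 0x73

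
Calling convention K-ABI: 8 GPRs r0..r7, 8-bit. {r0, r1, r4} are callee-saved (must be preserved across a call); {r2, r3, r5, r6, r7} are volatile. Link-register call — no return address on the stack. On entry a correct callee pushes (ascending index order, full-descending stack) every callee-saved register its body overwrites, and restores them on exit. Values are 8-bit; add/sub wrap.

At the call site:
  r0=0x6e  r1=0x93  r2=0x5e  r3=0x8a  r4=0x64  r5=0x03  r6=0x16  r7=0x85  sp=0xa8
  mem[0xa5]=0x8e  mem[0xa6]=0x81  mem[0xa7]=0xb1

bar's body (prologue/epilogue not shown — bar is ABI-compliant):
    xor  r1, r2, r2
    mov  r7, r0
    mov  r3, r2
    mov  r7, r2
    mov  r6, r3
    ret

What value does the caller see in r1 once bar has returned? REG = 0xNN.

REG = 0x93

prologue: push r1 -> mem[0xa7]=0x93, sp=0xa7
body[0] xor  r1, r2, r2 -> r1=0x00
body[1] mov  r7, r0 -> r7=0x6e
body[2] mov  r3, r2 -> r3=0x5e
body[3] mov  r7, r2 -> r7=0x5e
body[4] mov  r6, r3 -> r6=0x5e
epilogue: pop r1=0x93, sp=0xa8
r1 is callee-saved -> restored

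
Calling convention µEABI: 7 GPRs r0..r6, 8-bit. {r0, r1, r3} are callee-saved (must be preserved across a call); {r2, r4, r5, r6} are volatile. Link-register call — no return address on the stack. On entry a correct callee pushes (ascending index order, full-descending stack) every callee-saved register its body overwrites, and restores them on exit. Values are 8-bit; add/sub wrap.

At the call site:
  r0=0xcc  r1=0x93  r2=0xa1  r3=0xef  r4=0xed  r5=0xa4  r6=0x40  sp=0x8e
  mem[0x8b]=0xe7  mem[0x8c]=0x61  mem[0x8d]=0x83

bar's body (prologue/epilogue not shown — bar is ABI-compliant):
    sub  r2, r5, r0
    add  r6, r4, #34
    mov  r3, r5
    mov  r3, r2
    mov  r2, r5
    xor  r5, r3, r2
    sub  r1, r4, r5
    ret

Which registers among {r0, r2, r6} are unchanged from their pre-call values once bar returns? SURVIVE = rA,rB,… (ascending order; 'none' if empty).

prologue: push r1 → mem[0x8d]=0x93, sp=0x8d
prologue: push r3 → mem[0x8c]=0xef, sp=0x8c
body[0] sub  r2, r5, r0 → r2=0xd8
body[1] add  r6, r4, #34 → r6=0x0f
body[2] mov  r3, r5 → r3=0xa4
body[3] mov  r3, r2 → r3=0xd8
body[4] mov  r2, r5 → r2=0xa4
body[5] xor  r5, r3, r2 → r5=0x7c
body[6] sub  r1, r4, r5 → r1=0x71
epilogue: pop r3=0xef, sp=0x8d
epilogue: pop r1=0x93, sp=0x8e
r0: callee-saved, written=False
r2: caller-saved, written=True
r6: caller-saved, written=True

SURVIVE = r0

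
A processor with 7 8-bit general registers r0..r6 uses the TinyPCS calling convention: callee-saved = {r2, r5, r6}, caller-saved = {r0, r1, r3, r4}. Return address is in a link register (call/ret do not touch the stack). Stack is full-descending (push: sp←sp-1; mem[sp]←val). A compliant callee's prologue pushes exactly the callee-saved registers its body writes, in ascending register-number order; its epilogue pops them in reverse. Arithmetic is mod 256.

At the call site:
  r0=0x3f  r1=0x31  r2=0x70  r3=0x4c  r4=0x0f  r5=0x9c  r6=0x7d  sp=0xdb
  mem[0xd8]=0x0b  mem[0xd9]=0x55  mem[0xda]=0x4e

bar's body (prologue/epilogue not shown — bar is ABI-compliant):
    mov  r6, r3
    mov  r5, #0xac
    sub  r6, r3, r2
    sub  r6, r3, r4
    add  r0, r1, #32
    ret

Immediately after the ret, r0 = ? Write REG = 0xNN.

REG = 0x51

prologue: push r5 → mem[0xda]=0x9c, sp=0xda
prologue: push r6 → mem[0xd9]=0x7d, sp=0xd9
body[0] mov  r6, r3 → r6=0x4c
body[1] mov  r5, #0xac → r5=0xac
body[2] sub  r6, r3, r2 → r6=0xdc
body[3] sub  r6, r3, r4 → r6=0x3d
body[4] add  r0, r1, #32 → r0=0x51
epilogue: pop r6=0x7d, sp=0xda
epilogue: pop r5=0x9c, sp=0xdb
r0 is caller-saved → body value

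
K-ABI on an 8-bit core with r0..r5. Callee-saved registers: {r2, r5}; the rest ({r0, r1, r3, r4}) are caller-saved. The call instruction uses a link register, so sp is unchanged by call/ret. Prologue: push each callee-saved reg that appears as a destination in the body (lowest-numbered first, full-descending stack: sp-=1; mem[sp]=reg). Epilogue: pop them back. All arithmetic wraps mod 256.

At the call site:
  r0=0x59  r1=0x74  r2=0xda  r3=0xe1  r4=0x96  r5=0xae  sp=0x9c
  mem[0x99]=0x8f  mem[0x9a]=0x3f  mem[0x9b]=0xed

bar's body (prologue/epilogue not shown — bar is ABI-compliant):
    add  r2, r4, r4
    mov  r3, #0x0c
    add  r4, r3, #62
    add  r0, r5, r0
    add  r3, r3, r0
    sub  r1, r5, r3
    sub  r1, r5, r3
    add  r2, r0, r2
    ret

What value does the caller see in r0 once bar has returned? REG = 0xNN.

prologue: push r2 → mem[0x9b]=0xda, sp=0x9b
body[0] add  r2, r4, r4 → r2=0x2c
body[1] mov  r3, #0x0c → r3=0x0c
body[2] add  r4, r3, #62 → r4=0x4a
body[3] add  r0, r5, r0 → r0=0x07
body[4] add  r3, r3, r0 → r3=0x13
body[5] sub  r1, r5, r3 → r1=0x9b
body[6] sub  r1, r5, r3 → r1=0x9b
body[7] add  r2, r0, r2 → r2=0x33
epilogue: pop r2=0xda, sp=0x9c
r0 is caller-saved → body value

REG = 0x07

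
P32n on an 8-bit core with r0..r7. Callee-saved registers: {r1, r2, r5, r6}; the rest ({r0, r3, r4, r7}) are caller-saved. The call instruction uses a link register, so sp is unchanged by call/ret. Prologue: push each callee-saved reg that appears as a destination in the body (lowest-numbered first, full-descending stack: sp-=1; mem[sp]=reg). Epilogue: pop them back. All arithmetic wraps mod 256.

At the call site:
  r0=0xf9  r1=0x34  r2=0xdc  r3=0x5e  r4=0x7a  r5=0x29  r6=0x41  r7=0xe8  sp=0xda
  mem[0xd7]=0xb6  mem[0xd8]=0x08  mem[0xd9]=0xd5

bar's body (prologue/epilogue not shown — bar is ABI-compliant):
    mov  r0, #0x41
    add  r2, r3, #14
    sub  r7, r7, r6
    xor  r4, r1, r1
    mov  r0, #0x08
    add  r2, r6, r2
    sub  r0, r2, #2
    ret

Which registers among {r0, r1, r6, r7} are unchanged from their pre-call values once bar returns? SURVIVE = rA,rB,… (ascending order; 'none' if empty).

SURVIVE = r1,r6

prologue: push r2 -> mem[0xd9]=0xdc, sp=0xd9
body[0] mov  r0, #0x41 -> r0=0x41
body[1] add  r2, r3, #14 -> r2=0x6c
body[2] sub  r7, r7, r6 -> r7=0xa7
body[3] xor  r4, r1, r1 -> r4=0x00
body[4] mov  r0, #0x08 -> r0=0x08
body[5] add  r2, r6, r2 -> r2=0xad
body[6] sub  r0, r2, #2 -> r0=0xab
epilogue: pop r2=0xdc, sp=0xda
r0: caller-saved, written=True
r1: callee-saved, written=False
r6: callee-saved, written=False
r7: caller-saved, written=True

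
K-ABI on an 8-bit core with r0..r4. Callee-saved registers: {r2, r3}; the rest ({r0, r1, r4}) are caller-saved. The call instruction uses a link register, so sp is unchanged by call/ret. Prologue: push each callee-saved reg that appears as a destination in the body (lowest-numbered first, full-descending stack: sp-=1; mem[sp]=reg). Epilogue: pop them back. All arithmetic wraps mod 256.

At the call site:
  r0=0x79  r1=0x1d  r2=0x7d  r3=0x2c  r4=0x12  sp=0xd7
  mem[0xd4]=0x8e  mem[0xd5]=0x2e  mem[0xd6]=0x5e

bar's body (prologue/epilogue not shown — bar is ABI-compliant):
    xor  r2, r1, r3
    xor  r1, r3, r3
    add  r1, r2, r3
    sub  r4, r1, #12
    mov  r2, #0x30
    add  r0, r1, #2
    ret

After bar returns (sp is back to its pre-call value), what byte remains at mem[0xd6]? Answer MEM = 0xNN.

MEM = 0x7d

prologue: push r2 → mem[0xd6]=0x7d, sp=0xd6
body[0] xor  r2, r1, r3 → r2=0x31
body[1] xor  r1, r3, r3 → r1=0x00
body[2] add  r1, r2, r3 → r1=0x5d
body[3] sub  r4, r1, #12 → r4=0x51
body[4] mov  r2, #0x30 → r2=0x30
body[5] add  r0, r1, #2 → r0=0x5f
epilogue: pop r2=0x7d, sp=0xd7
prologue pushed ['r2'] at ['0xd6']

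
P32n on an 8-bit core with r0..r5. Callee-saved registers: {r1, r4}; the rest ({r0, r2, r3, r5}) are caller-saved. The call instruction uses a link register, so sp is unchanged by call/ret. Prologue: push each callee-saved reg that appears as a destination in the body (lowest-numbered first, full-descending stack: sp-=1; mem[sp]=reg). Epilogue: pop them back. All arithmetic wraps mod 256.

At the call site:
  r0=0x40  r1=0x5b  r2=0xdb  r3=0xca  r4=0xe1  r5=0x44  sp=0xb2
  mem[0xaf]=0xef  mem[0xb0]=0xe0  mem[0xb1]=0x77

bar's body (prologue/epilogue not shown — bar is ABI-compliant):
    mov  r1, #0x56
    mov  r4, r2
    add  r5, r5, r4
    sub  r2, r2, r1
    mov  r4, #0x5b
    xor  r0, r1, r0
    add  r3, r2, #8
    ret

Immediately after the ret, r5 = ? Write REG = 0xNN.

REG = 0x1f

prologue: push r1 -> mem[0xb1]=0x5b, sp=0xb1
prologue: push r4 -> mem[0xb0]=0xe1, sp=0xb0
body[0] mov  r1, #0x56 -> r1=0x56
body[1] mov  r4, r2 -> r4=0xdb
body[2] add  r5, r5, r4 -> r5=0x1f
body[3] sub  r2, r2, r1 -> r2=0x85
body[4] mov  r4, #0x5b -> r4=0x5b
body[5] xor  r0, r1, r0 -> r0=0x16
body[6] add  r3, r2, #8 -> r3=0x8d
epilogue: pop r4=0xe1, sp=0xb1
epilogue: pop r1=0x5b, sp=0xb2
r5 is caller-saved -> body value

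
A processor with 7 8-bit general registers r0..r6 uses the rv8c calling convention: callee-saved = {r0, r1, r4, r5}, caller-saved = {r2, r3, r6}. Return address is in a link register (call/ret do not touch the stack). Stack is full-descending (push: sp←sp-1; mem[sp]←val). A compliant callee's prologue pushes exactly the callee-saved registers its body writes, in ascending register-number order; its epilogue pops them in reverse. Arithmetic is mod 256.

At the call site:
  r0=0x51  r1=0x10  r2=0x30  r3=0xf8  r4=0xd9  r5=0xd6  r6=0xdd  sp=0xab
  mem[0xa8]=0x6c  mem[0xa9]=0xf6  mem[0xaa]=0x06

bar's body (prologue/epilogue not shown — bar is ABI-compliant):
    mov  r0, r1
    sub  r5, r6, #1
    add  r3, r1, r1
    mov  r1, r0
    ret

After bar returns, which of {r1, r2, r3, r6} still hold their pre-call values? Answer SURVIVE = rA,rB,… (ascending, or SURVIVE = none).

prologue: push r0 -> mem[0xaa]=0x51, sp=0xaa
prologue: push r1 -> mem[0xa9]=0x10, sp=0xa9
prologue: push r5 -> mem[0xa8]=0xd6, sp=0xa8
body[0] mov  r0, r1 -> r0=0x10
body[1] sub  r5, r6, #1 -> r5=0xdc
body[2] add  r3, r1, r1 -> r3=0x20
body[3] mov  r1, r0 -> r1=0x10
epilogue: pop r5=0xd6, sp=0xa9
epilogue: pop r1=0x10, sp=0xaa
epilogue: pop r0=0x51, sp=0xab
r1: callee-saved, written=True
r2: caller-saved, written=False
r3: caller-saved, written=True
r6: caller-saved, written=False

SURVIVE = r1,r2,r6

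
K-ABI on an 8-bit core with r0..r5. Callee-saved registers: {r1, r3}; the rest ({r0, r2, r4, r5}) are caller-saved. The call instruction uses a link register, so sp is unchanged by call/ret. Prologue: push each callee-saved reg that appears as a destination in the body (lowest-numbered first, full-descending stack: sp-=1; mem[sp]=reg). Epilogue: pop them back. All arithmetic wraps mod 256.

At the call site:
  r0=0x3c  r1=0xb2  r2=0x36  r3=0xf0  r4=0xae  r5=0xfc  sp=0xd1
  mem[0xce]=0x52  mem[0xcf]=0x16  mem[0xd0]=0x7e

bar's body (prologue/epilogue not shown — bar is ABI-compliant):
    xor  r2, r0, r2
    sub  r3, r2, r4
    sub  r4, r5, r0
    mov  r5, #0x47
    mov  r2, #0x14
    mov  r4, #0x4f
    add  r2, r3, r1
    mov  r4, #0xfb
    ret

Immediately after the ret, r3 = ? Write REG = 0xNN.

REG = 0xf0

prologue: push r3 -> mem[0xd0]=0xf0, sp=0xd0
body[0] xor  r2, r0, r2 -> r2=0x0a
body[1] sub  r3, r2, r4 -> r3=0x5c
body[2] sub  r4, r5, r0 -> r4=0xc0
body[3] mov  r5, #0x47 -> r5=0x47
body[4] mov  r2, #0x14 -> r2=0x14
body[5] mov  r4, #0x4f -> r4=0x4f
body[6] add  r2, r3, r1 -> r2=0x0e
body[7] mov  r4, #0xfb -> r4=0xfb
epilogue: pop r3=0xf0, sp=0xd1
r3 is callee-saved -> restored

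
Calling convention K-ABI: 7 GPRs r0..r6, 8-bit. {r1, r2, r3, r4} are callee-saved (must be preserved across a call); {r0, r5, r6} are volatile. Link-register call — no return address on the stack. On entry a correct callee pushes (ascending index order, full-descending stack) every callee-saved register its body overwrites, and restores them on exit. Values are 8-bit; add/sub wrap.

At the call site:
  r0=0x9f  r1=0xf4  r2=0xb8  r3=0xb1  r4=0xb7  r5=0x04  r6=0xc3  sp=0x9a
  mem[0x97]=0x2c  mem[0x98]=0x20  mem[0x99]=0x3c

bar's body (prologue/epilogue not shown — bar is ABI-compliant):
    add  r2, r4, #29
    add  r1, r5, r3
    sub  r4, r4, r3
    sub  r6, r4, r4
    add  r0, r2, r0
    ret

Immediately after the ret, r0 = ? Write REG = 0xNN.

prologue: push r1 -> mem[0x99]=0xf4, sp=0x99
prologue: push r2 -> mem[0x98]=0xb8, sp=0x98
prologue: push r4 -> mem[0x97]=0xb7, sp=0x97
body[0] add  r2, r4, #29 -> r2=0xd4
body[1] add  r1, r5, r3 -> r1=0xb5
body[2] sub  r4, r4, r3 -> r4=0x06
body[3] sub  r6, r4, r4 -> r6=0x00
body[4] add  r0, r2, r0 -> r0=0x73
epilogue: pop r4=0xb7, sp=0x98
epilogue: pop r2=0xb8, sp=0x99
epilogue: pop r1=0xf4, sp=0x9a
r0 is caller-saved -> body value

REG = 0x73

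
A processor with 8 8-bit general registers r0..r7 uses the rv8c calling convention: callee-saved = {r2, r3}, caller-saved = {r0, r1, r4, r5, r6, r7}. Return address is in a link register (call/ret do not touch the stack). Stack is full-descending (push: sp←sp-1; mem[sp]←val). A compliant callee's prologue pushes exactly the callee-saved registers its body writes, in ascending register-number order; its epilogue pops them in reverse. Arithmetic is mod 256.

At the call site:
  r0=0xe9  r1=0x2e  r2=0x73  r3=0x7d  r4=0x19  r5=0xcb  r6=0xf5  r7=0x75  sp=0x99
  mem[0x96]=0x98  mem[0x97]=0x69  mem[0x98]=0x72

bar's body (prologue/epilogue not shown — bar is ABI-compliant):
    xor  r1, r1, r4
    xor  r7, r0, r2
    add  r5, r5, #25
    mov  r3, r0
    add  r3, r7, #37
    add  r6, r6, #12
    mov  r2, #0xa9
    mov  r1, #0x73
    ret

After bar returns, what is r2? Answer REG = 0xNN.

REG = 0x73

prologue: push r2 → mem[0x98]=0x73, sp=0x98
prologue: push r3 → mem[0x97]=0x7d, sp=0x97
body[0] xor  r1, r1, r4 → r1=0x37
body[1] xor  r7, r0, r2 → r7=0x9a
body[2] add  r5, r5, #25 → r5=0xe4
body[3] mov  r3, r0 → r3=0xe9
body[4] add  r3, r7, #37 → r3=0xbf
body[5] add  r6, r6, #12 → r6=0x01
body[6] mov  r2, #0xa9 → r2=0xa9
body[7] mov  r1, #0x73 → r1=0x73
epilogue: pop r3=0x7d, sp=0x98
epilogue: pop r2=0x73, sp=0x99
r2 is callee-saved → restored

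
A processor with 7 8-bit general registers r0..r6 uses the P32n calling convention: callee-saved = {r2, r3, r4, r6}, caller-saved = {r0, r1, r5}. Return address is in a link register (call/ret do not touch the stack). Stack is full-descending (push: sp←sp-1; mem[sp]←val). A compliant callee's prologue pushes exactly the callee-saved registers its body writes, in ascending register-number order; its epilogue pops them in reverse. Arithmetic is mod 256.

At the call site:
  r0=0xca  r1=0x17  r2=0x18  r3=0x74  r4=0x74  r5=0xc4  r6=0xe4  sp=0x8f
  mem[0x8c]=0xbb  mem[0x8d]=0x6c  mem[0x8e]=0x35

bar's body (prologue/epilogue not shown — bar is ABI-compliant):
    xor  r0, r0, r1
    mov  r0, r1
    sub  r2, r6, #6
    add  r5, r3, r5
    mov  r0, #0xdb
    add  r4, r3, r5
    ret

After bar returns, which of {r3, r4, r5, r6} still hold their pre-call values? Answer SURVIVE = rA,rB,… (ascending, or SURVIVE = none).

SURVIVE = r3,r4,r6

prologue: push r2 -> mem[0x8e]=0x18, sp=0x8e
prologue: push r4 -> mem[0x8d]=0x74, sp=0x8d
body[0] xor  r0, r0, r1 -> r0=0xdd
body[1] mov  r0, r1 -> r0=0x17
body[2] sub  r2, r6, #6 -> r2=0xde
body[3] add  r5, r3, r5 -> r5=0x38
body[4] mov  r0, #0xdb -> r0=0xdb
body[5] add  r4, r3, r5 -> r4=0xac
epilogue: pop r4=0x74, sp=0x8e
epilogue: pop r2=0x18, sp=0x8f
r3: callee-saved, written=False
r4: callee-saved, written=True
r5: caller-saved, written=True
r6: callee-saved, written=False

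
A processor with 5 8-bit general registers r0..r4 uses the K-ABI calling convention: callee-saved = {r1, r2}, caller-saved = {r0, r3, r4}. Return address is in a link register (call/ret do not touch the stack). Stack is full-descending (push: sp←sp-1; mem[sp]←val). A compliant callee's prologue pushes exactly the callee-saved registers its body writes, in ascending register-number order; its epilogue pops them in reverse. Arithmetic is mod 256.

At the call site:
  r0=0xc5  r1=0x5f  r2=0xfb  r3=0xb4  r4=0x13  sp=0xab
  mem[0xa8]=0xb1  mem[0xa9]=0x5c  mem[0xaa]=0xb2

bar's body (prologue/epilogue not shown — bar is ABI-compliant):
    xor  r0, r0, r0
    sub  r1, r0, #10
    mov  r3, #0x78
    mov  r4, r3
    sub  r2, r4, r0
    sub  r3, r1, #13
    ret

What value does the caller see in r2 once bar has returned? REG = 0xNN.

REG = 0xfb

prologue: push r1 -> mem[0xaa]=0x5f, sp=0xaa
prologue: push r2 -> mem[0xa9]=0xfb, sp=0xa9
body[0] xor  r0, r0, r0 -> r0=0x00
body[1] sub  r1, r0, #10 -> r1=0xf6
body[2] mov  r3, #0x78 -> r3=0x78
body[3] mov  r4, r3 -> r4=0x78
body[4] sub  r2, r4, r0 -> r2=0x78
body[5] sub  r3, r1, #13 -> r3=0xe9
epilogue: pop r2=0xfb, sp=0xaa
epilogue: pop r1=0x5f, sp=0xab
r2 is callee-saved -> restored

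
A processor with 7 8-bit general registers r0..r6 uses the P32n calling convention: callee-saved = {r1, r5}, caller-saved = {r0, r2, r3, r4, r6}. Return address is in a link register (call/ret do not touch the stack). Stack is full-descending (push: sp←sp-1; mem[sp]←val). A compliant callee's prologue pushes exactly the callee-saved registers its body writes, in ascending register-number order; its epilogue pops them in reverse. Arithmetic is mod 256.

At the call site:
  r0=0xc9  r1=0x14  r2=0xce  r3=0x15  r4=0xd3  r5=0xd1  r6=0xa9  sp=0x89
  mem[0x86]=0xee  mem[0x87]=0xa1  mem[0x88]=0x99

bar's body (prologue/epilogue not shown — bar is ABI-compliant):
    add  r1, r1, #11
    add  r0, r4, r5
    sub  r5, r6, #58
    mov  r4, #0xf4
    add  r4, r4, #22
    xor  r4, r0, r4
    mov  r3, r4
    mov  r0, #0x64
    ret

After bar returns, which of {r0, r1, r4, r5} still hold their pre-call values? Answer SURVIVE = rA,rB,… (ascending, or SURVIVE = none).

SURVIVE = r1,r5

prologue: push r1 -> mem[0x88]=0x14, sp=0x88
prologue: push r5 -> mem[0x87]=0xd1, sp=0x87
body[0] add  r1, r1, #11 -> r1=0x1f
body[1] add  r0, r4, r5 -> r0=0xa4
body[2] sub  r5, r6, #58 -> r5=0x6f
body[3] mov  r4, #0xf4 -> r4=0xf4
body[4] add  r4, r4, #22 -> r4=0x0a
body[5] xor  r4, r0, r4 -> r4=0xae
body[6] mov  r3, r4 -> r3=0xae
body[7] mov  r0, #0x64 -> r0=0x64
epilogue: pop r5=0xd1, sp=0x88
epilogue: pop r1=0x14, sp=0x89
r0: caller-saved, written=True
r1: callee-saved, written=True
r4: caller-saved, written=True
r5: callee-saved, written=True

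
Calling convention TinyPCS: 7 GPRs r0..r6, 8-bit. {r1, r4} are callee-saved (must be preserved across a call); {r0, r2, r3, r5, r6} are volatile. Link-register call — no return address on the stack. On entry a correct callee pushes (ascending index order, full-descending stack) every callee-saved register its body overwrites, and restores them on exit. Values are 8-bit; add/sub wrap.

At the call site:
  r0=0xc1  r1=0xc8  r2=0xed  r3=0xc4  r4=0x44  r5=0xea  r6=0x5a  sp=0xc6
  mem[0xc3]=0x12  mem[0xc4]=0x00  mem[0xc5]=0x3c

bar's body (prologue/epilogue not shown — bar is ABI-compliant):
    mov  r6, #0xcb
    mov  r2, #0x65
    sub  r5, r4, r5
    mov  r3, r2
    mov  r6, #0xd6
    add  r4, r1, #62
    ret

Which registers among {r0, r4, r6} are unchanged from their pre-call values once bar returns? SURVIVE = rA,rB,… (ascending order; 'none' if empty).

SURVIVE = r0,r4

prologue: push r4 → mem[0xc5]=0x44, sp=0xc5
body[0] mov  r6, #0xcb → r6=0xcb
body[1] mov  r2, #0x65 → r2=0x65
body[2] sub  r5, r4, r5 → r5=0x5a
body[3] mov  r3, r2 → r3=0x65
body[4] mov  r6, #0xd6 → r6=0xd6
body[5] add  r4, r1, #62 → r4=0x06
epilogue: pop r4=0x44, sp=0xc6
r0: caller-saved, written=False
r4: callee-saved, written=True
r6: caller-saved, written=True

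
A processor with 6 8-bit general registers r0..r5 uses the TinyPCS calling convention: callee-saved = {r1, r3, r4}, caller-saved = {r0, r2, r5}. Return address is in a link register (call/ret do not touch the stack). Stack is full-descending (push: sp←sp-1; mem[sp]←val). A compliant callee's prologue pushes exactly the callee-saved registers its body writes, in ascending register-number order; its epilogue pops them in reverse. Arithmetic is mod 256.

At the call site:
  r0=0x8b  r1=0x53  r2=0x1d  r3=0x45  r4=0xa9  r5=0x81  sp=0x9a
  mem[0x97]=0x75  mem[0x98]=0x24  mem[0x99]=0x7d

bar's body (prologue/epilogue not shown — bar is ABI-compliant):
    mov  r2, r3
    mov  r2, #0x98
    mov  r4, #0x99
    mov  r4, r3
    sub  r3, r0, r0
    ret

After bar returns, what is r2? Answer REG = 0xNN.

REG = 0x98

prologue: push r3 -> mem[0x99]=0x45, sp=0x99
prologue: push r4 -> mem[0x98]=0xa9, sp=0x98
body[0] mov  r2, r3 -> r2=0x45
body[1] mov  r2, #0x98 -> r2=0x98
body[2] mov  r4, #0x99 -> r4=0x99
body[3] mov  r4, r3 -> r4=0x45
body[4] sub  r3, r0, r0 -> r3=0x00
epilogue: pop r4=0xa9, sp=0x99
epilogue: pop r3=0x45, sp=0x9a
r2 is caller-saved -> body value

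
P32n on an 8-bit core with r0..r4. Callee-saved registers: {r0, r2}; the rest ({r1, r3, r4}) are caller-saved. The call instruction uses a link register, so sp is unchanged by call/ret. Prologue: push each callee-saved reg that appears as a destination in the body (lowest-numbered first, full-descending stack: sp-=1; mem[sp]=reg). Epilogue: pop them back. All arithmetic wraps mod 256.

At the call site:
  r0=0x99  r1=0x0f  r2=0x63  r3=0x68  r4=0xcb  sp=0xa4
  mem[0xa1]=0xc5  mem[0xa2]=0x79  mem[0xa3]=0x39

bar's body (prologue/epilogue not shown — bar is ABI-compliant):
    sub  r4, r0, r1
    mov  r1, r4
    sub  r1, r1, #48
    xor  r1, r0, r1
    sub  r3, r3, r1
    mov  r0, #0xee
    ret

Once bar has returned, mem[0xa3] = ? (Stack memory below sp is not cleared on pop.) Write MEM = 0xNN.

MEM = 0x99

prologue: push r0 -> mem[0xa3]=0x99, sp=0xa3
body[0] sub  r4, r0, r1 -> r4=0x8a
body[1] mov  r1, r4 -> r1=0x8a
body[2] sub  r1, r1, #48 -> r1=0x5a
body[3] xor  r1, r0, r1 -> r1=0xc3
body[4] sub  r3, r3, r1 -> r3=0xa5
body[5] mov  r0, #0xee -> r0=0xee
epilogue: pop r0=0x99, sp=0xa4
prologue pushed ['r0'] at ['0xa3']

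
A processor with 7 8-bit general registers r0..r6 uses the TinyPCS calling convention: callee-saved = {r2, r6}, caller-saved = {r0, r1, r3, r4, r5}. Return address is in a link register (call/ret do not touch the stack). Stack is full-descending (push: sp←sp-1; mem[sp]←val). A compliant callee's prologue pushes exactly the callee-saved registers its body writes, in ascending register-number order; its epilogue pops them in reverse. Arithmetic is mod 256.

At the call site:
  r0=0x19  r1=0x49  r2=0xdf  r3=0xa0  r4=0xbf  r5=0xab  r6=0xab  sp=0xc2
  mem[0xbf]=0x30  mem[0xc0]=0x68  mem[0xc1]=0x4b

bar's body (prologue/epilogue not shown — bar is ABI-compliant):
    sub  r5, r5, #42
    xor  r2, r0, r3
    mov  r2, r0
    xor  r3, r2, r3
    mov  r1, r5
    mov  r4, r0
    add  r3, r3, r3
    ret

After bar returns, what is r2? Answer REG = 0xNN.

prologue: push r2 -> mem[0xc1]=0xdf, sp=0xc1
body[0] sub  r5, r5, #42 -> r5=0x81
body[1] xor  r2, r0, r3 -> r2=0xb9
body[2] mov  r2, r0 -> r2=0x19
body[3] xor  r3, r2, r3 -> r3=0xb9
body[4] mov  r1, r5 -> r1=0x81
body[5] mov  r4, r0 -> r4=0x19
body[6] add  r3, r3, r3 -> r3=0x72
epilogue: pop r2=0xdf, sp=0xc2
r2 is callee-saved -> restored

REG = 0xdf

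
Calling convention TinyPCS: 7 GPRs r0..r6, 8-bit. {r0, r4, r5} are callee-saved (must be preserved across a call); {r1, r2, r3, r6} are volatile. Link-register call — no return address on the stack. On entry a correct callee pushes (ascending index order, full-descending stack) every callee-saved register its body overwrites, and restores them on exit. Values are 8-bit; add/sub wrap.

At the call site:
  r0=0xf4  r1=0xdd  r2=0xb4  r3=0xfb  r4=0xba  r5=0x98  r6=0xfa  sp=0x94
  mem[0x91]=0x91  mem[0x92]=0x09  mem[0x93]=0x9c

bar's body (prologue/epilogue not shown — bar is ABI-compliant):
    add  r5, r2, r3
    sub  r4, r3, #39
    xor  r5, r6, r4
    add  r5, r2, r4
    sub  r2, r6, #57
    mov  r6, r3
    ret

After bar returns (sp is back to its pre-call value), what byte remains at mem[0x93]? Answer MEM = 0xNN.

MEM = 0xba

prologue: push r4 → mem[0x93]=0xba, sp=0x93
prologue: push r5 → mem[0x92]=0x98, sp=0x92
body[0] add  r5, r2, r3 → r5=0xaf
body[1] sub  r4, r3, #39 → r4=0xd4
body[2] xor  r5, r6, r4 → r5=0x2e
body[3] add  r5, r2, r4 → r5=0x88
body[4] sub  r2, r6, #57 → r2=0xc1
body[5] mov  r6, r3 → r6=0xfb
epilogue: pop r5=0x98, sp=0x93
epilogue: pop r4=0xba, sp=0x94
prologue pushed ['r4', 'r5'] at ['0x93', '0x92']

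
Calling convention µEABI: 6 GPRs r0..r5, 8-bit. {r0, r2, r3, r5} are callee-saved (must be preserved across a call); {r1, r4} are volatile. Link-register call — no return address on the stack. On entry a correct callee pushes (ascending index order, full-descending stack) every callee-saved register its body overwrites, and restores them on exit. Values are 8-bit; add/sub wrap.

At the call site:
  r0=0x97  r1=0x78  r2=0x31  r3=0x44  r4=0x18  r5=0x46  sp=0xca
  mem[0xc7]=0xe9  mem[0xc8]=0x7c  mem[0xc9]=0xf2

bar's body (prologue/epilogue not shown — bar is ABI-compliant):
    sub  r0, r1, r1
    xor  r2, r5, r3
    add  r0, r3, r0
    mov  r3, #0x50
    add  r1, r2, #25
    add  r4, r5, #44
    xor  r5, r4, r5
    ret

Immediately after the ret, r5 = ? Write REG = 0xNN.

REG = 0x46

prologue: push r0 → mem[0xc9]=0x97, sp=0xc9
prologue: push r2 → mem[0xc8]=0x31, sp=0xc8
prologue: push r3 → mem[0xc7]=0x44, sp=0xc7
prologue: push r5 → mem[0xc6]=0x46, sp=0xc6
body[0] sub  r0, r1, r1 → r0=0x00
body[1] xor  r2, r5, r3 → r2=0x02
body[2] add  r0, r3, r0 → r0=0x44
body[3] mov  r3, #0x50 → r3=0x50
body[4] add  r1, r2, #25 → r1=0x1b
body[5] add  r4, r5, #44 → r4=0x72
body[6] xor  r5, r4, r5 → r5=0x34
epilogue: pop r5=0x46, sp=0xc7
epilogue: pop r3=0x44, sp=0xc8
epilogue: pop r2=0x31, sp=0xc9
epilogue: pop r0=0x97, sp=0xca
r5 is callee-saved → restored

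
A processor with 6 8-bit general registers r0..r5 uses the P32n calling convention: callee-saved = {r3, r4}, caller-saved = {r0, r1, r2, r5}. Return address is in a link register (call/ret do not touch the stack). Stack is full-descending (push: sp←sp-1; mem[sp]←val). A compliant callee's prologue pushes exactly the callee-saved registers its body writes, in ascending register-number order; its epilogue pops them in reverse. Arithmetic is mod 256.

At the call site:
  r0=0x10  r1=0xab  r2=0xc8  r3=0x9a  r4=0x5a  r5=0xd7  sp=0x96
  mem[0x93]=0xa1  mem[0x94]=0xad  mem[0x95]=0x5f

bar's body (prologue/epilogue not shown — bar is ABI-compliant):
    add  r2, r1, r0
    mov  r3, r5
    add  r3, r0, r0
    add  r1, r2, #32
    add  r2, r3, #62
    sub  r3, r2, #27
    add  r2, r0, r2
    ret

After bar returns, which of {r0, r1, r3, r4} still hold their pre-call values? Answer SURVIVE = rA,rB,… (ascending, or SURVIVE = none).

prologue: push r3 -> mem[0x95]=0x9a, sp=0x95
body[0] add  r2, r1, r0 -> r2=0xbb
body[1] mov  r3, r5 -> r3=0xd7
body[2] add  r3, r0, r0 -> r3=0x20
body[3] add  r1, r2, #32 -> r1=0xdb
body[4] add  r2, r3, #62 -> r2=0x5e
body[5] sub  r3, r2, #27 -> r3=0x43
body[6] add  r2, r0, r2 -> r2=0x6e
epilogue: pop r3=0x9a, sp=0x96
r0: caller-saved, written=False
r1: caller-saved, written=True
r3: callee-saved, written=True
r4: callee-saved, written=False

SURVIVE = r0,r3,r4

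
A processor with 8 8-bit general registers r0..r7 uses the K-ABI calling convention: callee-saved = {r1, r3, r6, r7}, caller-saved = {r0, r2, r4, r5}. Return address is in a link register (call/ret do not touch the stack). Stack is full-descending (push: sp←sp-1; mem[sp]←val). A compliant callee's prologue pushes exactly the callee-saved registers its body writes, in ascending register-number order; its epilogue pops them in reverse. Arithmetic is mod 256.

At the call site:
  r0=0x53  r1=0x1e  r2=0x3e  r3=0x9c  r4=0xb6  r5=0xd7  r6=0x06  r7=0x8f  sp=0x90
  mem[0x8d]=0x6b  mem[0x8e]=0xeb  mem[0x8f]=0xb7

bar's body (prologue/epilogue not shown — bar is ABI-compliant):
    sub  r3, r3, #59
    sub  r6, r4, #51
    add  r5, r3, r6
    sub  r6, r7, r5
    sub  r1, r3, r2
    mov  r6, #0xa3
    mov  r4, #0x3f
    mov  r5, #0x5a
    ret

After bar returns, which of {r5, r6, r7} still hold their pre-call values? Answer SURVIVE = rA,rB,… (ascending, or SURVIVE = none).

prologue: push r1 -> mem[0x8f]=0x1e, sp=0x8f
prologue: push r3 -> mem[0x8e]=0x9c, sp=0x8e
prologue: push r6 -> mem[0x8d]=0x06, sp=0x8d
body[0] sub  r3, r3, #59 -> r3=0x61
body[1] sub  r6, r4, #51 -> r6=0x83
body[2] add  r5, r3, r6 -> r5=0xe4
body[3] sub  r6, r7, r5 -> r6=0xab
body[4] sub  r1, r3, r2 -> r1=0x23
body[5] mov  r6, #0xa3 -> r6=0xa3
body[6] mov  r4, #0x3f -> r4=0x3f
body[7] mov  r5, #0x5a -> r5=0x5a
epilogue: pop r6=0x06, sp=0x8e
epilogue: pop r3=0x9c, sp=0x8f
epilogue: pop r1=0x1e, sp=0x90
r5: caller-saved, written=True
r6: callee-saved, written=True
r7: callee-saved, written=False

SURVIVE = r6,r7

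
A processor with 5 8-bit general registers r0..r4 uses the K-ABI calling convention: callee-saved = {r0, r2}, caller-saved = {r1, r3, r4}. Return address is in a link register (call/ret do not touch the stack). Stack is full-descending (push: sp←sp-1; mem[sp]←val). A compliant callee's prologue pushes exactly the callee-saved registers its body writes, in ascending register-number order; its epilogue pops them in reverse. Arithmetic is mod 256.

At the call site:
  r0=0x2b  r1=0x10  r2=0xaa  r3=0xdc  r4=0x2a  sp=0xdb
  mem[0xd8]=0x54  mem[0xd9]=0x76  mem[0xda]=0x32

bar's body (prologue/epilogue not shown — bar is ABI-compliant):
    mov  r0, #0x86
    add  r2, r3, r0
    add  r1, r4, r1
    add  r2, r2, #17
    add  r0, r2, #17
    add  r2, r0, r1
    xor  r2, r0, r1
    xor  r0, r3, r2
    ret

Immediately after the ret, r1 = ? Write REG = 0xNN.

prologue: push r0 -> mem[0xda]=0x2b, sp=0xda
prologue: push r2 -> mem[0xd9]=0xaa, sp=0xd9
body[0] mov  r0, #0x86 -> r0=0x86
body[1] add  r2, r3, r0 -> r2=0x62
body[2] add  r1, r4, r1 -> r1=0x3a
body[3] add  r2, r2, #17 -> r2=0x73
body[4] add  r0, r2, #17 -> r0=0x84
body[5] add  r2, r0, r1 -> r2=0xbe
body[6] xor  r2, r0, r1 -> r2=0xbe
body[7] xor  r0, r3, r2 -> r0=0x62
epilogue: pop r2=0xaa, sp=0xda
epilogue: pop r0=0x2b, sp=0xdb
r1 is caller-saved -> body value

REG = 0x3a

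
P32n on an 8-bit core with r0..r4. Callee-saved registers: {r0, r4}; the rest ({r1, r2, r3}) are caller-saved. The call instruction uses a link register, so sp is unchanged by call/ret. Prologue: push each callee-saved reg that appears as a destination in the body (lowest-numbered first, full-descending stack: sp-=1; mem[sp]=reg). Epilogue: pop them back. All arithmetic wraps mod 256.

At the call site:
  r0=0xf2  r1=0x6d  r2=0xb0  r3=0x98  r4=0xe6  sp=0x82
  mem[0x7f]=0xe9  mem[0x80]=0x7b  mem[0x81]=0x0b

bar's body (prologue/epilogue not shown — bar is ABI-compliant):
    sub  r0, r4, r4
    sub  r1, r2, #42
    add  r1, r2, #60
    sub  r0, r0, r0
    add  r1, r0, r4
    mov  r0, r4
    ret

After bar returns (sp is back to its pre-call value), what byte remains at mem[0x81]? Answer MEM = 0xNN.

prologue: push r0 -> mem[0x81]=0xf2, sp=0x81
body[0] sub  r0, r4, r4 -> r0=0x00
body[1] sub  r1, r2, #42 -> r1=0x86
body[2] add  r1, r2, #60 -> r1=0xec
body[3] sub  r0, r0, r0 -> r0=0x00
body[4] add  r1, r0, r4 -> r1=0xe6
body[5] mov  r0, r4 -> r0=0xe6
epilogue: pop r0=0xf2, sp=0x82
prologue pushed ['r0'] at ['0x81']

MEM = 0xf2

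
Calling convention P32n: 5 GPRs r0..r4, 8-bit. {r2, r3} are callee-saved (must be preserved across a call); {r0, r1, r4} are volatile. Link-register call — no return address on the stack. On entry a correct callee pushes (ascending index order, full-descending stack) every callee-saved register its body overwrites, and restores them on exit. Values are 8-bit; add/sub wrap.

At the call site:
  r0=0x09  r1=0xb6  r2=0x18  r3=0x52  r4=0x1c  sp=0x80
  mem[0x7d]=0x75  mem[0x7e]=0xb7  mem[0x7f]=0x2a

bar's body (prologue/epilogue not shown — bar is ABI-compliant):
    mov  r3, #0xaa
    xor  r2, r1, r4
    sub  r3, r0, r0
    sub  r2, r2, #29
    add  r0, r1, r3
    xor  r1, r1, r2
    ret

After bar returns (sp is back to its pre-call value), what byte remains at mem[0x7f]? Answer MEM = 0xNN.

prologue: push r2 -> mem[0x7f]=0x18, sp=0x7f
prologue: push r3 -> mem[0x7e]=0x52, sp=0x7e
body[0] mov  r3, #0xaa -> r3=0xaa
body[1] xor  r2, r1, r4 -> r2=0xaa
body[2] sub  r3, r0, r0 -> r3=0x00
body[3] sub  r2, r2, #29 -> r2=0x8d
body[4] add  r0, r1, r3 -> r0=0xb6
body[5] xor  r1, r1, r2 -> r1=0x3b
epilogue: pop r3=0x52, sp=0x7f
epilogue: pop r2=0x18, sp=0x80
prologue pushed ['r2', 'r3'] at ['0x7f', '0x7e']

MEM = 0x18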